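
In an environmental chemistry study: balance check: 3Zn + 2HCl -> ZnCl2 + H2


Equation: 3Zn + 2HCl -> ZnCl2 + H2
Check atoms: Cl: 2=2, H: 2=2, Zn: 3≠1
Not balanced

No, not balanced


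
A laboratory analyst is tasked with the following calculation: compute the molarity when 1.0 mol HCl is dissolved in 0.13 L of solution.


M = n/V = 1.0/0.13 = 7.692 mol/L

7.692 M


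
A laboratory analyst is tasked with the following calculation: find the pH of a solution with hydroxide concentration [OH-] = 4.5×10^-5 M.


pOH = -log10([OH-]) = -log10(4.5×10^-5)
= 5 - log10(4.5) = 4.35
pH = 14 - pOH = 14 - 4.35 = 9.65

9.65


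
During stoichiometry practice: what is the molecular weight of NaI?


M(NaI) = 1×22.99 + 1×126.9
= 22.99 + 126.9
= 149.89 g/mol

149.89 g/mol


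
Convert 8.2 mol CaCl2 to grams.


M(CaCl2) = 110.98 g/mol
mass = n × M = 8.2 × 110.98 = 910.04 g

910.04 g


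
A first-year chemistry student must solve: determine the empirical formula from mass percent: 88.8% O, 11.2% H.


Assume 100 g sample. Moles of each element:
  O: 88.8/16.0 = 5.55 mol
  H: 11.2/1.008 = 11.111 mol
Divide by smallest (5.55):
  O: 5.55/5.55 = 1.0
  H: 11.111/5.55 = 2.0
Empirical formula: H2O

H2O


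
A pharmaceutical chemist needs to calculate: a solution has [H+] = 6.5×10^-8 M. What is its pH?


pH = -log10([H+]) = -log10(6.5×10^-8)
= 8 - log10(6.5)
= 8 - 0.81
= 7.19

7.19


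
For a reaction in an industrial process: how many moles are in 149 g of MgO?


M(MgO) = 40.31 g/mol
n = mass/M = 149/40.31 = 3.6964 mol

3.6964 mol


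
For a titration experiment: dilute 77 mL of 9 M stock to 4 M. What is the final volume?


C1V1 = C2V2
9 × 77 = 4 × V2
V2 = 693/4 = 173.25 mL

173.25 mL


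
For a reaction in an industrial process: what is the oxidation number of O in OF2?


F is always -1; 2(-1) + x = 0, so O = +2
Oxidation number: +2

+2


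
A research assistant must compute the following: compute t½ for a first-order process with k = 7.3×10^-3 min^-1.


t½ = ln2/k = 0.693147/(7.3×10^-3 min^-1)
= 94.95 min

94.95 min


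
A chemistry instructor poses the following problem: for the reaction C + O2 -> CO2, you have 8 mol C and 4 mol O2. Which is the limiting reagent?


Mole ratio available / coefficient:
  C: 8/1 = 8.000
  O2: 4/1 = 4.000
Smaller ratio is limiting.

O2


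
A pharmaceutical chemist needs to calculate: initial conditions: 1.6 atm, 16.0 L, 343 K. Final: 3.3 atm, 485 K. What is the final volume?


P1V1/T1 = P2V2/T2
V2 = P1V1T2/(T1P2)
= 1.6×16.0×485/(343×3.3)
= 10.969 L

10.969 L


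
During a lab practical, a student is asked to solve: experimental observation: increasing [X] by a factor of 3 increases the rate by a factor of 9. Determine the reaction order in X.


rate ∝ [X]^n
3^n = 9 → n = 2
Order in X: 2

2


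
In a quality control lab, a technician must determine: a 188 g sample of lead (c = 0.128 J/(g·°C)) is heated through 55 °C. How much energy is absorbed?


q = mcΔT = 188 × 0.128 × 55
= 1323.52 J

1323.52 J


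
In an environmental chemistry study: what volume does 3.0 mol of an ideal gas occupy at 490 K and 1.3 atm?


PV = nRT  (R = 0.08206 L·atm/(mol·K))
V = nRT/P = 3.0×0.08206×490/1.3
= 92.791 L

92.791 L


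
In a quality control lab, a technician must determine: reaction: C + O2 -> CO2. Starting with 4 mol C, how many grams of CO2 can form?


Mole ratio CO2:C = 1:1
n(CO2) = 4 × 1/1 = 4.000 mol
mass = 4.000 × 44.01 = 176.04 g

176.04 g


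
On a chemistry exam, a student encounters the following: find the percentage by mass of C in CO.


M(CO) = 1×12.01 + 1×16.0 = 28.01 g/mol
Mass of C = 1 × 12.01 = 12.01 g/mol
% C = 12.01/28.01 × 100 = 42.88%

42.88%


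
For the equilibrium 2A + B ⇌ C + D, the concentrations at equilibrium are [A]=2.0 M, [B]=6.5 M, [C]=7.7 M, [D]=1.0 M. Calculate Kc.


Kc = [C][D]/([A]^2[B])
= (7.7^1 × 1.0^1)/(2.0^2 × 6.5^1)
= 7.7/26
= 0.2962

0.2962


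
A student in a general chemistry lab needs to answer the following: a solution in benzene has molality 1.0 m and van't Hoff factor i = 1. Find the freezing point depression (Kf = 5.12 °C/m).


ΔTf = Kf × m × i
= 5.12 × 1.0 × 1
= 5.12 °C

5.12 °C


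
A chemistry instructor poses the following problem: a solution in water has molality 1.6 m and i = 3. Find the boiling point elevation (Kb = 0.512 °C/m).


ΔTb = Kb × m × i
= 0.512 × 1.6 × 3
= 2.4576 °C

2.4576 °C


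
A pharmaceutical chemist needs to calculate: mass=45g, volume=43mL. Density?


ρ = mass/volume
= 45/43
= 1.047 g/mL

1.047 g/mL


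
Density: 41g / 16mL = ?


ρ = mass/volume
= 41/16
= 2.562 g/mL

2.562 g/mL


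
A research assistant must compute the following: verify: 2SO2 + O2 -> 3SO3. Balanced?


Equation: 2SO2 + O2 -> 3SO3
Check atoms: O: 6≠9, S: 2≠3
Not balanced

No, not balanced


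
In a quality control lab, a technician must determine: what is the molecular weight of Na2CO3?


M(Na2CO3) = 2×22.99 + 1×12.01 + 3×16.0
= 45.98 + 12.01 + 48.0
= 105.99 g/mol

105.99 g/mol


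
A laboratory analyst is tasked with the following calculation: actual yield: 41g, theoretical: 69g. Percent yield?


% yield = actual/theoretical × 100
= 41/69 × 100
= 59.42%

59.42%


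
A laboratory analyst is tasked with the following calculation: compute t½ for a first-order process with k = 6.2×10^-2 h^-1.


t½ = ln2/k = 0.693147/(6.2×10^-2 h^-1)
= 11.18 h

11.18 h


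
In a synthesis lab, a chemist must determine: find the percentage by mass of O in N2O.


M(N2O) = 2×14.01 + 1×16.0 = 44.02 g/mol
Mass of O = 1 × 16.0 = 16.00 g/mol
% O = 16.00/44.02 × 100 = 36.35%

36.35%


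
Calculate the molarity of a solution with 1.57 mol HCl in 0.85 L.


M = n/V = 1.57/0.85 = 1.847 mol/L

1.847 M


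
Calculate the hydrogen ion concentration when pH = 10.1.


[H+] = 10^(-pH) = 10^(-10.1)
= 7.94×10^-11 M

7.94×10^-11 M


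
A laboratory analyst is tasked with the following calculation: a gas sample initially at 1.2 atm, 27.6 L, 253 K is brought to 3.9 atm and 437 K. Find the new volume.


P1V1/T1 = P2V2/T2
V2 = P1V1T2/(T1P2)
= 1.2×27.6×437/(253×3.9)
= 14.669 L

14.669 L


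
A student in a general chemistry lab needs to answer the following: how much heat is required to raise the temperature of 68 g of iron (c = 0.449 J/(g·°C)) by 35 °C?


q = mcΔT = 68 × 0.449 × 35
= 1068.62 J

1068.62 J


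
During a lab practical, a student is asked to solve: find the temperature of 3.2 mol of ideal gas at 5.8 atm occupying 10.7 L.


PV = nRT  (R = 0.08206 L·atm/(mol·K))
T = PV/(nR) = 5.8×10.7/(3.2×0.08206)
= 62.06/0.262592
= 236.34 K

236.34 K


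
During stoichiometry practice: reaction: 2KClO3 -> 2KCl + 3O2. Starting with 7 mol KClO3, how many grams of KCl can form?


Mole ratio KCl:KClO3 = 2:2
n(KCl) = 7 × 2/2 = 7.000 mol
mass = 7.000 × 74.55 = 521.85 g

521.85 g


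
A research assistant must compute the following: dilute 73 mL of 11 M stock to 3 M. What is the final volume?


C1V1 = C2V2
11 × 73 = 3 × V2
V2 = 803/3 = 267.67 mL

267.67 mL


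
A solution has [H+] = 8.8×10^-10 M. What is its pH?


pH = -log10([H+]) = -log10(8.8×10^-10)
= 10 - log10(8.8)
= 10 - 0.94
= 9.06

9.06


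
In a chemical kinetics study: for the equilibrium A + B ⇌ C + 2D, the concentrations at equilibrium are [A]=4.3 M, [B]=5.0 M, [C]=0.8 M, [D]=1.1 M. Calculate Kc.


Kc = [C][D]^2/([A][B])
= (0.8^1 × 1.1^2)/(4.3^1 × 5.0^1)
= 0.968/21.5
= 0.04502

0.04502


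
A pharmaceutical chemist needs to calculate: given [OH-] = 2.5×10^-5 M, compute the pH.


pOH = -log10([OH-]) = -log10(2.5×10^-5)
= 5 - log10(2.5) = 4.6
pH = 14 - pOH = 14 - 4.6 = 9.4

9.4


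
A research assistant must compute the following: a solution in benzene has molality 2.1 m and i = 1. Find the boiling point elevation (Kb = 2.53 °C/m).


ΔTb = Kb × m × i
= 2.53 × 2.1 × 1
= 5.313 °C

5.313 °C


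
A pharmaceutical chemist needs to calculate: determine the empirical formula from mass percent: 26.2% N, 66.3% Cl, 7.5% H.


Assume 100 g sample. Moles of each element:
  N: 26.2/14.01 = 1.87 mol
  Cl: 66.3/35.45 = 1.87 mol
  H: 7.5/1.008 = 7.44 mol
Divide by smallest (1.87):
  N: 1.87/1.87 = 1.0
  Cl: 1.87/1.87 = 1.0
  H: 7.44/1.87 = 3.98
Empirical formula: NH4Cl

NH4Cl


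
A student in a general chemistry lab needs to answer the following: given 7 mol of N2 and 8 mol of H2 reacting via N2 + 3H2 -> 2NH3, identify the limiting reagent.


Mole ratio available / coefficient:
  N2: 7/1 = 7.000
  H2: 8/3 = 2.667
Smaller ratio is limiting.

H2


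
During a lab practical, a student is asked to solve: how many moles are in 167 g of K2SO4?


M(K2SO4) = 174.27 g/mol
n = mass/M = 167/174.27 = 0.9583 mol

0.9583 mol


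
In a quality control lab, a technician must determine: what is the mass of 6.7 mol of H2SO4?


M(H2SO4) = 98.09 g/mol
mass = n × M = 6.7 × 98.09 = 657.20 g

657.20 g


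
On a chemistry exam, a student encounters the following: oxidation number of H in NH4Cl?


H is +1 with nonmetals
Oxidation number: +1

+1


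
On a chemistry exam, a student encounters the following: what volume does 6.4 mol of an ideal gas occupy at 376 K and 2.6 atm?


PV = nRT  (R = 0.08206 L·atm/(mol·K))
V = nRT/P = 6.4×0.08206×376/2.6
= 75.95 L

75.95 L


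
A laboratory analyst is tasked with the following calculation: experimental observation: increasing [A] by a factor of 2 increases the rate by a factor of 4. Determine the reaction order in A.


rate ∝ [A]^n
2^n = 4 → n = 2
Order in A: 2

2


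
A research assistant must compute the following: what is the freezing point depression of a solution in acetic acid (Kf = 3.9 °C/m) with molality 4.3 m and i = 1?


ΔTf = Kf × m × i
= 3.9 × 4.3 × 1
= 16.77 °C

16.77 °C


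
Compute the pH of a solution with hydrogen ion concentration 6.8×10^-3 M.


pH = -log10([H+]) = -log10(6.8×10^-3)
= 3 - log10(6.8)
= 3 - 0.83
= 2.17

2.17


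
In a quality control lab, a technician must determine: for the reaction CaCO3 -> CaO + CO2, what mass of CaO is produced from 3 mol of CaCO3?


Mole ratio CaO:CaCO3 = 1:1
n(CaO) = 3 × 1/1 = 3.000 mol
mass = 3.000 × 56.08 = 168.24 g

168.24 g


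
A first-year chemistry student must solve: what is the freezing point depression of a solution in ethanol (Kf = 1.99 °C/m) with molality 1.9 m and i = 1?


ΔTf = Kf × m × i
= 1.99 × 1.9 × 1
= 3.781 °C

3.781 °C


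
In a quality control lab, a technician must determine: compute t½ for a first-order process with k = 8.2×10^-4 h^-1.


t½ = ln2/k = 0.693147/(8.2×10^-4 h^-1)
= 845.3 h

845.3 h


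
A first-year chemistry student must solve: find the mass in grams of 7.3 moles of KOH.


M(KOH) = 56.11 g/mol
mass = n × M = 7.3 × 56.11 = 409.60 g

409.60 g


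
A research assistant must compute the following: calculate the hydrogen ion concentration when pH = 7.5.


[H+] = 10^(-pH) = 10^(-7.5)
= 3.16×10^-8 M

3.16×10^-8 M


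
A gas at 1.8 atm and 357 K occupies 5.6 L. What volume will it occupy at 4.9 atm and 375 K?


P1V1/T1 = P2V2/T2
V2 = P1V1T2/(T1P2)
= 1.8×5.6×375/(357×4.9)
= 2.161 L

2.161 L


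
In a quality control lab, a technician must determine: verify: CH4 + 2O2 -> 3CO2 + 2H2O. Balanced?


Equation: CH4 + 2O2 -> 3CO2 + 2H2O
Check atoms: C: 1≠3, H: 4=4, O: 4≠8
Not balanced

No, not balanced


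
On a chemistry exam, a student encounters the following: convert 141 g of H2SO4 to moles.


M(H2SO4) = 98.09 g/mol
n = mass/M = 141/98.09 = 1.4375 mol

1.4375 mol


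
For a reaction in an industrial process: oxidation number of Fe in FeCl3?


x + 3(-1) = 0, so x = +3
Oxidation number: +3

+3


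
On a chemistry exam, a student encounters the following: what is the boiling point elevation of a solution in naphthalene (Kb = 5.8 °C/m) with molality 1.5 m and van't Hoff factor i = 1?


ΔTb = Kb × m × i
= 5.8 × 1.5 × 1
= 8.7 °C

8.7 °C


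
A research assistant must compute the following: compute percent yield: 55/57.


% yield = actual/theoretical × 100
= 55/57 × 100
= 96.49%

96.49%


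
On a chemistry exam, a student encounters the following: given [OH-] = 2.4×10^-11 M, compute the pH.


pOH = -log10([OH-]) = -log10(2.4×10^-11)
= 11 - log10(2.4) = 10.62
pH = 14 - pOH = 14 - 10.62 = 3.38

3.38


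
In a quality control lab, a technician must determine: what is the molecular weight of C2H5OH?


M(C2H5OH) = 2×12.01 + 6×1.008 + 1×16.0
= 24.02 + 6.05 + 16.0
= 46.07 g/mol

46.07 g/mol


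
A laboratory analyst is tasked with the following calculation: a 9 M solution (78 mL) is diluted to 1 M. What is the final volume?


C1V1 = C2V2
9 × 78 = 1 × V2
V2 = 702/1 = 702.0 mL

702.0 mL


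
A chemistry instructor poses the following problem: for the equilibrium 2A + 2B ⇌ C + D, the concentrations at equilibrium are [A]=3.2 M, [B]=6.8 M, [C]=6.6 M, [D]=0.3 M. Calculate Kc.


Kc = [C][D]/([A]^2[B]^2)
= (6.6^1 × 0.3^1)/(3.2^2 × 6.8^2)
= 1.98/473.4976
= 0.004182

0.004182


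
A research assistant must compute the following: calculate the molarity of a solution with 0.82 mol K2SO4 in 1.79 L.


M = n/V = 0.82/1.79 = 0.458 mol/L

0.458 M


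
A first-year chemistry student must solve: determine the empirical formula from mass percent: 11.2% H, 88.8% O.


Assume 100 g sample. Moles of each element:
  H: 11.2/1.008 = 11.111 mol
  O: 88.8/16.0 = 5.55 mol
Divide by smallest (5.55):
  H: 11.111/5.55 = 2.0
  O: 5.55/5.55 = 1.0
Empirical formula: H2O

H2O


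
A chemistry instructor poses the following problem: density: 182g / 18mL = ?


ρ = mass/volume
= 182/18
= 10.111 g/mL

10.111 g/mL


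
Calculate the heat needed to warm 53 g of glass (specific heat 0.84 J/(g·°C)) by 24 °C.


q = mcΔT = 53 × 0.84 × 24
= 1068.48 J

1068.48 J


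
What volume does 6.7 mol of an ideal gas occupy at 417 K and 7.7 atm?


PV = nRT  (R = 0.08206 L·atm/(mol·K))
V = nRT/P = 6.7×0.08206×417/7.7
= 29.775 L

29.775 L


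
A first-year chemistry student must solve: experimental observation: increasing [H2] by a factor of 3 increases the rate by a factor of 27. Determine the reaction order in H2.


rate ∝ [H2]^n
3^n = 27 → n = 3
Order in H2: 3

3


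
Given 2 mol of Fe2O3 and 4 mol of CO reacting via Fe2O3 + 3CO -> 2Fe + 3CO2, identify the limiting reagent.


Mole ratio available / coefficient:
  Fe2O3: 2/1 = 2.000
  CO: 4/3 = 1.333
Smaller ratio is limiting.

CO


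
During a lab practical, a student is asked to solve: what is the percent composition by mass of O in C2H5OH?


M(C2H5OH) = 2×12.01 + 6×1.008 + 1×16.0 = 46.068 g/mol
Mass of O = 1 × 16.0 = 16.00 g/mol
% O = 16.00/46.068 × 100 = 34.73%

34.73%


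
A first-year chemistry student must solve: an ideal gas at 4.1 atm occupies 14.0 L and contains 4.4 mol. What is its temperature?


PV = nRT  (R = 0.08206 L·atm/(mol·K))
T = PV/(nR) = 4.1×14.0/(4.4×0.08206)
= 57.40/0.361064
= 158.97 K

158.97 K


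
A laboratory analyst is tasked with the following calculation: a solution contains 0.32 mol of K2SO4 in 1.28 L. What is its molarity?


M = n/V = 0.32/1.28 = 0.250 mol/L

0.250 M


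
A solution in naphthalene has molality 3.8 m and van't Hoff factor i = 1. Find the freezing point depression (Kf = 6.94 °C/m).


ΔTf = Kf × m × i
= 6.94 × 3.8 × 1
= 26.372 °C

26.372 °C


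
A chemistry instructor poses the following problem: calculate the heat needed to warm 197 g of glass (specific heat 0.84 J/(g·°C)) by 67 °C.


q = mcΔT = 197 × 0.84 × 67
= 11087.16 J

11087.16 J


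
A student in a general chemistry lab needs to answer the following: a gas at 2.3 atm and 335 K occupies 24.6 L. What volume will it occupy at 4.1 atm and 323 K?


P1V1/T1 = P2V2/T2
V2 = P1V1T2/(T1P2)
= 2.3×24.6×323/(335×4.1)
= 13.306 L

13.306 L


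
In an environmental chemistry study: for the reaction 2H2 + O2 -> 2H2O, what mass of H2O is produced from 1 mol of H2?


Mole ratio H2O:H2 = 2:2
n(H2O) = 1 × 2/2 = 1.000 mol
mass = 1.000 × 18.02 = 18.02 g

18.02 g


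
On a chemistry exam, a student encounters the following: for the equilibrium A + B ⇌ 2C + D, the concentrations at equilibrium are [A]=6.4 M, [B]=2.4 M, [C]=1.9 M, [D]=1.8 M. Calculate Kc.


Kc = [C]^2[D]/([A][B])
= (1.9^2 × 1.8^1)/(6.4^1 × 2.4^1)
= 6.498/15.36
= 0.4230

0.4230


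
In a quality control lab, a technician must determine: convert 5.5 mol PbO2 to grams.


M(PbO2) = 239.2 g/mol
mass = n × M = 5.5 × 239.2 = 1315.60 g

1315.60 g


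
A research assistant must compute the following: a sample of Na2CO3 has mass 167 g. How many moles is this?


M(Na2CO3) = 105.99 g/mol
n = mass/M = 167/105.99 = 1.5756 mol

1.5756 mol


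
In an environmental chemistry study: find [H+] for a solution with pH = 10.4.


[H+] = 10^(-pH) = 10^(-10.4)
= 3.98×10^-11 M

3.98×10^-11 M


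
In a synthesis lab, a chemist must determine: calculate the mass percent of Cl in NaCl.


M(NaCl) = 1×22.99 + 1×35.45 = 58.44 g/mol
Mass of Cl = 1 × 35.45 = 35.45 g/mol
% Cl = 35.45/58.44 × 100 = 60.66%

60.66%


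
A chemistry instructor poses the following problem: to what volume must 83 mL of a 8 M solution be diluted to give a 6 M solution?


C1V1 = C2V2
8 × 83 = 6 × V2
V2 = 664/6 = 110.67 mL

110.67 mL


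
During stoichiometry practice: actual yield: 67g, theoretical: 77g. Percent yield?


% yield = actual/theoretical × 100
= 67/77 × 100
= 87.01%

87.01%


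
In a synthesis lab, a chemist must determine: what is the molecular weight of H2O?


M(H2O) = 2×1.008 + 1×16.0
= 2.02 + 16.0
= 18.02 g/mol

18.02 g/mol


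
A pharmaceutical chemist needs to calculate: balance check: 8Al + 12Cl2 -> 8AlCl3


Equation: 8Al + 12Cl2 -> 8AlCl3
Check atoms: Al: 8=8, Cl: 24=24
Balanced

Yes, balanced


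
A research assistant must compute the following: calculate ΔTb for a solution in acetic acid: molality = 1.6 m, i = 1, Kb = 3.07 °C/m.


ΔTb = Kb × m × i
= 3.07 × 1.6 × 1
= 4.912 °C

4.912 °C


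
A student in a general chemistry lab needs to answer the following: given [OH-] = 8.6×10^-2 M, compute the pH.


pOH = -log10([OH-]) = -log10(8.6×10^-2)
= 2 - log10(8.6) = 1.07
pH = 14 - pOH = 14 - 1.07 = 12.93

12.93


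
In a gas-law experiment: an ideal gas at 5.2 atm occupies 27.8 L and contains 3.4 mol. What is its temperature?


PV = nRT  (R = 0.08206 L·atm/(mol·K))
T = PV/(nR) = 5.2×27.8/(3.4×0.08206)
= 144.56/0.279004
= 518.13 K

518.13 K


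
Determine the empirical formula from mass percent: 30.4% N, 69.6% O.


Assume 100 g sample. Moles of each element:
  N: 30.4/14.01 = 2.17 mol
  O: 69.6/16.0 = 4.35 mol
Divide by smallest (2.17):
  N: 2.17/2.17 = 1.0
  O: 4.35/2.17 = 2.0
Empirical formula: NO2

NO2


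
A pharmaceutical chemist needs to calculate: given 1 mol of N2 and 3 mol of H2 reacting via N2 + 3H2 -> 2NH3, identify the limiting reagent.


Mole ratio available / coefficient:
  N2: 1/1 = 1.000
  H2: 3/3 = 1.000
Smaller ratio is limiting.

neither (stoichiometric); N2 and H2 are fully consumed


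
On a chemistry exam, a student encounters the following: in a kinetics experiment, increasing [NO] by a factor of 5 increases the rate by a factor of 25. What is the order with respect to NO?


rate ∝ [NO]^n
5^n = 25 → n = 2
Order in NO: 2

2


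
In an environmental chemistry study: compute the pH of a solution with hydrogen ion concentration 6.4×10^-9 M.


pH = -log10([H+]) = -log10(6.4×10^-9)
= 9 - log10(6.4)
= 9 - 0.81
= 8.19

8.19


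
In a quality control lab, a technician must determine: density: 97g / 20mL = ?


ρ = mass/volume
= 97/20
= 4.85 g/mL

4.85 g/mL


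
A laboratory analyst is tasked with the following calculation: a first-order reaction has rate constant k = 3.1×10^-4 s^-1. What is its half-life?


t½ = ln2/k = 0.693147/(3.1×10^-4 s^-1)
= 2236 s

2236 s


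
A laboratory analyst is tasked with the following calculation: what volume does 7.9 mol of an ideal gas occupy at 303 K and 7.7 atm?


PV = nRT  (R = 0.08206 L·atm/(mol·K))
V = nRT/P = 7.9×0.08206×303/7.7
= 25.51 L

25.51 L


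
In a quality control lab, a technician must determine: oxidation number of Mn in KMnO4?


(+1) + x + 4(-2) = 0, so x = +7
Oxidation number: +7

+7


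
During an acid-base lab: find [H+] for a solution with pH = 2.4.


[H+] = 10^(-pH) = 10^(-2.4)
= 3.98×10^-3 M

3.98×10^-3 M


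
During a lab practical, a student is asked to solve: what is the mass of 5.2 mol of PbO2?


M(PbO2) = 239.2 g/mol
mass = n × M = 5.2 × 239.2 = 1243.84 g

1243.84 g


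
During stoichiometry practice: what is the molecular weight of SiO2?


M(SiO2) = 1×28.09 + 2×16.0
= 28.09 + 32.0
= 60.09 g/mol

60.09 g/mol


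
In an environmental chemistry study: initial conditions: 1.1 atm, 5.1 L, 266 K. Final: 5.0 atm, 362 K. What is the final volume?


P1V1/T1 = P2V2/T2
V2 = P1V1T2/(T1P2)
= 1.1×5.1×362/(266×5.0)
= 1.527 L

1.527 L


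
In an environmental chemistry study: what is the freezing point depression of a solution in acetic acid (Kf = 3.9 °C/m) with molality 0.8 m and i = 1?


ΔTf = Kf × m × i
= 3.9 × 0.8 × 1
= 3.12 °C

3.12 °C


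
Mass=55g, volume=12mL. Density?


ρ = mass/volume
= 55/12
= 4.583 g/mL

4.583 g/mL


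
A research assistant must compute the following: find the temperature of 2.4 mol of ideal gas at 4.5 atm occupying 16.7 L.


PV = nRT  (R = 0.08206 L·atm/(mol·K))
T = PV/(nR) = 4.5×16.7/(2.4×0.08206)
= 75.15/0.196944
= 381.58 K

381.58 K


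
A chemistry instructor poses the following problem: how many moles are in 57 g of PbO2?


M(PbO2) = 239.2 g/mol
n = mass/M = 57/239.2 = 0.2383 mol

0.2383 mol


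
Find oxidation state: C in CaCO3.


(+2) + x + 3(-2) = 0, so x = +4
Oxidation number: +4

+4


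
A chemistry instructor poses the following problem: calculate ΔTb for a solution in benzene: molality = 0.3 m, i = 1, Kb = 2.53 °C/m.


ΔTb = Kb × m × i
= 2.53 × 0.3 × 1
= 0.759 °C

0.759 °C


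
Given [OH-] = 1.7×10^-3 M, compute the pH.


pOH = -log10([OH-]) = -log10(1.7×10^-3)
= 3 - log10(1.7) = 2.77
pH = 14 - pOH = 14 - 2.77 = 11.23

11.23


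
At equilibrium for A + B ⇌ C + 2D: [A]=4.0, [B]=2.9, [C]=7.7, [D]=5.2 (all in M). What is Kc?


Kc = [C][D]^2/([A][B])
= (7.7^1 × 5.2^2)/(4.0^1 × 2.9^1)
= 208.208/11.6
= 17.95

17.95


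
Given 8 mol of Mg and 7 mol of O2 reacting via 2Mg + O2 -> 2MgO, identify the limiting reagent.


Mole ratio available / coefficient:
  Mg: 8/2 = 4.000
  O2: 7/1 = 7.000
Smaller ratio is limiting.

Mg


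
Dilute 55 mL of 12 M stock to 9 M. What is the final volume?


C1V1 = C2V2
12 × 55 = 9 × V2
V2 = 660/9 = 73.33 mL

73.33 mL


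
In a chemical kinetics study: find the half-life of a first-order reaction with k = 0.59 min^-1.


t½ = ln2/k = 0.693147/(0.59 min^-1)
= 1.175 min

1.175 min


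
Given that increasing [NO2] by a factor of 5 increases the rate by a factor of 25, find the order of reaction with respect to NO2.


rate ∝ [NO2]^n
5^n = 25 → n = 2
Order in NO2: 2

2


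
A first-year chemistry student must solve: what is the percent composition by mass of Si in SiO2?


M(SiO2) = 1×28.09 + 2×16.0 = 60.09 g/mol
Mass of Si = 1 × 28.09 = 28.09 g/mol
% Si = 28.09/60.09 × 100 = 46.75%

46.75%


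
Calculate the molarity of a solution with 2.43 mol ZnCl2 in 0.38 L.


M = n/V = 2.43/0.38 = 6.395 mol/L

6.395 M


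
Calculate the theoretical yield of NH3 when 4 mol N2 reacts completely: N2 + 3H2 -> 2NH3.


Mole ratio NH3:N2 = 2:1
n(NH3) = 4 × 2/1 = 8.000 mol
mass = 8.000 × 17.03 = 136.24 g

136.24 g


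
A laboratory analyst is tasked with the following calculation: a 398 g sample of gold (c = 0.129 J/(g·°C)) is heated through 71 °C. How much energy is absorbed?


q = mcΔT = 398 × 0.129 × 71
= 3645.28 J

3645.28 J


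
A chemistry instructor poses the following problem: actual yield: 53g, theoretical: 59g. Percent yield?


% yield = actual/theoretical × 100
= 53/59 × 100
= 89.83%

89.83%


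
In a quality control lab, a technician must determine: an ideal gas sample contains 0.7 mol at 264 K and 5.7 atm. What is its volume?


PV = nRT  (R = 0.08206 L·atm/(mol·K))
V = nRT/P = 0.7×0.08206×264/5.7
= 2.66 L

2.66 L


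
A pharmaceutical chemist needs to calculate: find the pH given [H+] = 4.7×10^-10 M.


pH = -log10([H+]) = -log10(4.7×10^-10)
= 10 - log10(4.7)
= 10 - 0.67
= 9.33

9.33


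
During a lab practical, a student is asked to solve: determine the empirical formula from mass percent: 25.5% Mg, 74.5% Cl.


Assume 100 g sample. Moles of each element:
  Mg: 25.5/24.31 = 1.049 mol
  Cl: 74.5/35.45 = 2.102 mol
Divide by smallest (1.049):
  Mg: 1.049/1.049 = 1.0
  Cl: 2.102/1.049 = 2.0
Empirical formula: MgCl2

MgCl2


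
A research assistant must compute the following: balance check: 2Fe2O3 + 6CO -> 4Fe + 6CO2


Equation: 2Fe2O3 + 6CO -> 4Fe + 6CO2
Check atoms: C: 6=6, Fe: 4=4, O: 12=12
Balanced

Yes, balanced


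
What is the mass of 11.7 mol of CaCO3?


M(CaCO3) = 100.09 g/mol
mass = n × M = 11.7 × 100.09 = 1171.05 g

1171.05 g


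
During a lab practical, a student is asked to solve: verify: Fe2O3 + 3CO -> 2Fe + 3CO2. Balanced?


Equation: Fe2O3 + 3CO -> 2Fe + 3CO2
Check atoms: C: 3=3, Fe: 2=2, O: 6=6
Balanced

Yes, balanced


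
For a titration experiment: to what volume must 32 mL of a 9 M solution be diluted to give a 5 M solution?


C1V1 = C2V2
9 × 32 = 5 × V2
V2 = 288/5 = 57.6 mL

57.6 mL


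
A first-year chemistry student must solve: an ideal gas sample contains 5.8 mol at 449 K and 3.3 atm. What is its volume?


PV = nRT  (R = 0.08206 L·atm/(mol·K))
V = nRT/P = 5.8×0.08206×449/3.3
= 64.758 L

64.758 L


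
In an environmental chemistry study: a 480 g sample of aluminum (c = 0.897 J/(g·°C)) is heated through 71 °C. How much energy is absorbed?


q = mcΔT = 480 × 0.897 × 71
= 30569.76 J

30569.76 J


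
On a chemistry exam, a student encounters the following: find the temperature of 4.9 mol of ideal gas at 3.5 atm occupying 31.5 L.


PV = nRT  (R = 0.08206 L·atm/(mol·K))
T = PV/(nR) = 3.5×31.5/(4.9×0.08206)
= 110.25/0.402094
= 274.19 K

274.19 K


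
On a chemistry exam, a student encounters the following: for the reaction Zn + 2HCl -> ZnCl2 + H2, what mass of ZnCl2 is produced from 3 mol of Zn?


Mole ratio ZnCl2:Zn = 1:1
n(ZnCl2) = 3 × 1/1 = 3.000 mol
mass = 3.000 × 136.28 = 408.84 g

408.84 g


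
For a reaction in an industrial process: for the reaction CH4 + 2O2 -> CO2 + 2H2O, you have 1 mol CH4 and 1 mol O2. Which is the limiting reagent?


Mole ratio available / coefficient:
  CH4: 1/1 = 1.000
  O2: 1/2 = 0.500
Smaller ratio is limiting.

O2


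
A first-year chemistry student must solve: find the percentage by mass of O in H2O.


M(H2O) = 2×1.008 + 1×16.0 = 18.016 g/mol
Mass of O = 1 × 16.0 = 16.00 g/mol
% O = 16.00/18.016 × 100 = 88.81%

88.81%


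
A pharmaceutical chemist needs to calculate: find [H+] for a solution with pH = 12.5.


[H+] = 10^(-pH) = 10^(-12.5)
= 3.16×10^-13 M

3.16×10^-13 M


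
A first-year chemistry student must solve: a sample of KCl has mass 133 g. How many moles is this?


M(KCl) = 74.55 g/mol
n = mass/M = 133/74.55 = 1.784 mol

1.784 mol


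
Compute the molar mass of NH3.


M(NH3) = 1×14.01 + 3×1.008
= 14.01 + 3.02
= 17.03 g/mol

17.03 g/mol


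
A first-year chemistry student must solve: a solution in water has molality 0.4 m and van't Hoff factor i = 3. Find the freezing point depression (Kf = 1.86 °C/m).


ΔTf = Kf × m × i
= 1.86 × 0.4 × 3
= 2.232 °C

2.232 °C


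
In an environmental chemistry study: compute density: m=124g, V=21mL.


ρ = mass/volume
= 124/21
= 5.905 g/mL

5.905 g/mL


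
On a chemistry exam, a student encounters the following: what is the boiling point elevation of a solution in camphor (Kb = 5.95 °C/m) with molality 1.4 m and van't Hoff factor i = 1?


ΔTb = Kb × m × i
= 5.95 × 1.4 × 1
= 8.33 °C

8.33 °C


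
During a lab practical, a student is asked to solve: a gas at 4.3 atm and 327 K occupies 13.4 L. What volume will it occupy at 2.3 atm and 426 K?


P1V1/T1 = P2V2/T2
V2 = P1V1T2/(T1P2)
= 4.3×13.4×426/(327×2.3)
= 32.637 L

32.637 L


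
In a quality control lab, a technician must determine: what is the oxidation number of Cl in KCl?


halide: -1
Oxidation number: -1

-1


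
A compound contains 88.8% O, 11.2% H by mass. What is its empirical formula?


Assume 100 g sample. Moles of each element:
  O: 88.8/16.0 = 5.55 mol
  H: 11.2/1.008 = 11.111 mol
Divide by smallest (5.55):
  O: 5.55/5.55 = 1.0
  H: 11.111/5.55 = 2.0
Empirical formula: H2O

H2O


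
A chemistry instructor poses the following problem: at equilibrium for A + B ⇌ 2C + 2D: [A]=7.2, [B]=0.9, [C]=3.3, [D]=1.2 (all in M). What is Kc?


Kc = [C]^2[D]^2/([A][B])
= (3.3^2 × 1.2^2)/(7.2^1 × 0.9^1)
= 15.6816/6.48
= 2.420

2.420


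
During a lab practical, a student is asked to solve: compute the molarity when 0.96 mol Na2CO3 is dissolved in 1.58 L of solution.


M = n/V = 0.96/1.58 = 0.608 mol/L

0.608 M


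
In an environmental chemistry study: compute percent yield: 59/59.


% yield = actual/theoretical × 100
= 59/59 × 100
= 100.0%

100.0%


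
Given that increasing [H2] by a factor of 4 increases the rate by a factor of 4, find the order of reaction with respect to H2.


rate ∝ [H2]^n
4^n = 4 → n = 1
Order in H2: 1

1


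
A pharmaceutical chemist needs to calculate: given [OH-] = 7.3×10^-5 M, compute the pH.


pOH = -log10([OH-]) = -log10(7.3×10^-5)
= 5 - log10(7.3) = 4.14
pH = 14 - pOH = 14 - 4.14 = 9.86

9.86


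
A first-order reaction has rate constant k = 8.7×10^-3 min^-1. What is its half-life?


t½ = ln2/k = 0.693147/(8.7×10^-3 min^-1)
= 79.67 min

79.67 min


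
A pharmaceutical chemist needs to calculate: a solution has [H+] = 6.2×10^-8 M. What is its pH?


pH = -log10([H+]) = -log10(6.2×10^-8)
= 8 - log10(6.2)
= 8 - 0.79
= 7.21

7.21


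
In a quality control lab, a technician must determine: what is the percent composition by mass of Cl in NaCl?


M(NaCl) = 1×22.99 + 1×35.45 = 58.44 g/mol
Mass of Cl = 1 × 35.45 = 35.45 g/mol
% Cl = 35.45/58.44 × 100 = 60.66%

60.66%


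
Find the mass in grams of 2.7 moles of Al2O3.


M(Al2O3) = 101.96 g/mol
mass = n × M = 2.7 × 101.96 = 275.29 g

275.29 g


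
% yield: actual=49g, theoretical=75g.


% yield = actual/theoretical × 100
= 49/75 × 100
= 65.33%

65.33%


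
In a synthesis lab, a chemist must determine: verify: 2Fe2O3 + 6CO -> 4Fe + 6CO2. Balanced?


Equation: 2Fe2O3 + 6CO -> 4Fe + 6CO2
Check atoms: C: 6=6, Fe: 4=4, O: 12=12
Balanced

Yes, balanced


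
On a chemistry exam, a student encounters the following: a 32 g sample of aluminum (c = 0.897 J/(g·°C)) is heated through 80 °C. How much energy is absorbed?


q = mcΔT = 32 × 0.897 × 80
= 2296.32 J

2296.32 J


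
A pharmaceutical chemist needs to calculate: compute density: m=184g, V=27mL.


ρ = mass/volume
= 184/27
= 6.815 g/mL

6.815 g/mL


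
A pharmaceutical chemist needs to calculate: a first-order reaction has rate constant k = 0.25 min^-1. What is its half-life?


t½ = ln2/k = 0.693147/(0.25 min^-1)
= 2.773 min

2.773 min


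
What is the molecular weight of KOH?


M(KOH) = 1×39.1 + 1×16.0 + 1×1.008
= 39.1 + 16.0 + 1.01
= 56.11 g/mol

56.11 g/mol


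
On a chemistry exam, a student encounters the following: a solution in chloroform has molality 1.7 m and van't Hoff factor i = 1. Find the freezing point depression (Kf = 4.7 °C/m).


ΔTf = Kf × m × i
= 4.7 × 1.7 × 1
= 7.99 °C

7.99 °C


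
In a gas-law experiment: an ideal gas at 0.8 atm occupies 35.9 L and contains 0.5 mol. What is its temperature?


PV = nRT  (R = 0.08206 L·atm/(mol·K))
T = PV/(nR) = 0.8×35.9/(0.5×0.08206)
= 28.72/0.041030
= 699.98 K

699.98 K


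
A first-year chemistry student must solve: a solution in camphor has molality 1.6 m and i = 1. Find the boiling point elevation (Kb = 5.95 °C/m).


ΔTb = Kb × m × i
= 5.95 × 1.6 × 1
= 9.52 °C

9.52 °C


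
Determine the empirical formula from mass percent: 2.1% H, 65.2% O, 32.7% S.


Assume 100 g sample. Moles of each element:
  H: 2.1/1.008 = 2.083 mol
  O: 65.2/16.0 = 4.075 mol
  S: 32.7/32.07 = 1.02 mol
Divide by smallest (1.02):
  H: 2.083/1.02 = 2.04
  O: 4.075/1.02 = 4.0
  S: 1.02/1.02 = 1.0
Empirical formula: H2SO4

H2SO4


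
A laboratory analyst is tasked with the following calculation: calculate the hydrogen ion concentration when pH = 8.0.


[H+] = 10^(-pH) = 10^(-8.0)
= 1.0×10^-8 M

1.0×10^-8 M


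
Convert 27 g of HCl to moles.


M(HCl) = 36.46 g/mol
n = mass/M = 27/36.46 = 0.7405 mol

0.7405 mol


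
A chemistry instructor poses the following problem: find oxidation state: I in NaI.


halide: -1
Oxidation number: -1

-1


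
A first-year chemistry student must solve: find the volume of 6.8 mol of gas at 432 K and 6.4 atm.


PV = nRT  (R = 0.08206 L·atm/(mol·K))
V = nRT/P = 6.8×0.08206×432/6.4
= 37.666 L

37.666 L


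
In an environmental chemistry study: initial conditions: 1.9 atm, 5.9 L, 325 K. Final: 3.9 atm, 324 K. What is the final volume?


P1V1/T1 = P2V2/T2
V2 = P1V1T2/(T1P2)
= 1.9×5.9×324/(325×3.9)
= 2.866 L

2.866 L


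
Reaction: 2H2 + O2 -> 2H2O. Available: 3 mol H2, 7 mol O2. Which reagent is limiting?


Mole ratio available / coefficient:
  H2: 3/2 = 1.500
  O2: 7/1 = 7.000
Smaller ratio is limiting.

H2


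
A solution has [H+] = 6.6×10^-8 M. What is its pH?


pH = -log10([H+]) = -log10(6.6×10^-8)
= 8 - log10(6.6)
= 8 - 0.82
= 7.18

7.18


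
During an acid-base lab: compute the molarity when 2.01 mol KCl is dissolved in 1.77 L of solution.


M = n/V = 2.01/1.77 = 1.136 mol/L

1.136 M


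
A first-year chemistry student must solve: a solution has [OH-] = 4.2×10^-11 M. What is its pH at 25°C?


pOH = -log10([OH-]) = -log10(4.2×10^-11)
= 11 - log10(4.2) = 10.38
pH = 14 - pOH = 14 - 10.38 = 3.62

3.62


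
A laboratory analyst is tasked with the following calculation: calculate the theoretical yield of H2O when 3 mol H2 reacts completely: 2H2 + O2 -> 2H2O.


Mole ratio H2O:H2 = 2:2
n(H2O) = 3 × 2/2 = 3.000 mol
mass = 3.000 × 18.02 = 54.06 g

54.06 g


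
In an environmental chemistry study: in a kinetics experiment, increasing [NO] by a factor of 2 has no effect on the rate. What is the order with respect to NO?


rate ∝ [NO]^n
rate ∝ [NO]^0
Order in NO: 0

0


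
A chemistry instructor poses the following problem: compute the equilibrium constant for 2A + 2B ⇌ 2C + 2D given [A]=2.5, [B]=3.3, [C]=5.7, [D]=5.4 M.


Kc = [C]^2[D]^2/([A]^2[B]^2)
= (5.7^2 × 5.4^2)/(2.5^2 × 3.3^2)
= 947.4084/68.0625
= 13.92

13.92


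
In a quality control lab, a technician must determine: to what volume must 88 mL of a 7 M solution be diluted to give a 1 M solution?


C1V1 = C2V2
7 × 88 = 1 × V2
V2 = 616/1 = 616.0 mL

616.0 mL


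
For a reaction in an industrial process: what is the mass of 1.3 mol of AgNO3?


M(AgNO3) = 169.88 g/mol
mass = n × M = 1.3 × 169.88 = 220.84 g

220.84 g


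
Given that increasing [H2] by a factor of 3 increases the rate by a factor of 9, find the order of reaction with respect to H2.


rate ∝ [H2]^n
3^n = 9 → n = 2
Order in H2: 2

2


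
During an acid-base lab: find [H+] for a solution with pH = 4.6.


[H+] = 10^(-pH) = 10^(-4.6)
= 2.51×10^-5 M

2.51×10^-5 M


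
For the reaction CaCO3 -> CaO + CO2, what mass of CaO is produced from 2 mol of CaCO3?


Mole ratio CaO:CaCO3 = 1:1
n(CaO) = 2 × 1/1 = 2.000 mol
mass = 2.000 × 56.08 = 112.16 g

112.16 g


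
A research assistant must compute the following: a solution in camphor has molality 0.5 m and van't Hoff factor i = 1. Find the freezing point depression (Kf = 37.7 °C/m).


ΔTf = Kf × m × i
= 37.7 × 0.5 × 1
= 18.85 °C

18.85 °C


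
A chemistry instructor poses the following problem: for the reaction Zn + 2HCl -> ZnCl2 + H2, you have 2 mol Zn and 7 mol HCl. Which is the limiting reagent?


Mole ratio available / coefficient:
  Zn: 2/1 = 2.000
  HCl: 7/2 = 3.500
Smaller ratio is limiting.

Zn


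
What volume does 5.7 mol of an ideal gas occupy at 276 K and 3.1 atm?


PV = nRT  (R = 0.08206 L·atm/(mol·K))
V = nRT/P = 5.7×0.08206×276/3.1
= 41.644 L

41.644 L


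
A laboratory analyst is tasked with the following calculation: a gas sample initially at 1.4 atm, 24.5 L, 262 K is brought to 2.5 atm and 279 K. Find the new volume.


P1V1/T1 = P2V2/T2
V2 = P1V1T2/(T1P2)
= 1.4×24.5×279/(262×2.5)
= 14.61 L

14.61 L


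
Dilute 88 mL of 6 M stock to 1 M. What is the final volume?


C1V1 = C2V2
6 × 88 = 1 × V2
V2 = 528/1 = 528.0 mL

528.0 mL


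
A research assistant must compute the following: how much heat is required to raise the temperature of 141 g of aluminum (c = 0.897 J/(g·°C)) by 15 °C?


q = mcΔT = 141 × 0.897 × 15
= 1897.16 J

1897.16 J


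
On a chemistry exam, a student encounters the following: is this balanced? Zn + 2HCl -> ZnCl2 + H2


Equation: Zn + 2HCl -> ZnCl2 + H2
Check atoms: Cl: 2=2, H: 2=2, Zn: 1=1
Balanced

Yes, balanced


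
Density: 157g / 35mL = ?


ρ = mass/volume
= 157/35
= 4.486 g/mL

4.486 g/mL


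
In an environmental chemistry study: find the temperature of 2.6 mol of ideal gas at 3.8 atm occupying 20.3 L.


PV = nRT  (R = 0.08206 L·atm/(mol·K))
T = PV/(nR) = 3.8×20.3/(2.6×0.08206)
= 77.14/0.213356
= 361.56 K

361.56 K


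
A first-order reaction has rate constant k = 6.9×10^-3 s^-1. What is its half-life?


t½ = ln2/k = 0.693147/(6.9×10^-3 s^-1)
= 100.5 s

100.5 s


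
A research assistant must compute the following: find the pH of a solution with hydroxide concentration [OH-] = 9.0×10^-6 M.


pOH = -log10([OH-]) = -log10(9.0×10^-6)
= 6 - log10(9.0) = 5.05
pH = 14 - pOH = 14 - 5.05 = 8.95

8.95


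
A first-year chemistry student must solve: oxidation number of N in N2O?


2x + (-2) = 0, so x = +1
Oxidation number: +1

+1


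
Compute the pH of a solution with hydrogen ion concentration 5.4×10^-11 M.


pH = -log10([H+]) = -log10(5.4×10^-11)
= 11 - log10(5.4)
= 11 - 0.73
= 10.27

10.27


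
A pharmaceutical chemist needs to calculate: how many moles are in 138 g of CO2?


M(CO2) = 44.01 g/mol
n = mass/M = 138/44.01 = 3.1357 mol

3.1357 mol


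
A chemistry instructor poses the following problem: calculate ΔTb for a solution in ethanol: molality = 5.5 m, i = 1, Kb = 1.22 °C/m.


ΔTb = Kb × m × i
= 1.22 × 5.5 × 1
= 6.71 °C

6.71 °C


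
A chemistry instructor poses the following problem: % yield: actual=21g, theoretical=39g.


% yield = actual/theoretical × 100
= 21/39 × 100
= 53.85%

53.85%


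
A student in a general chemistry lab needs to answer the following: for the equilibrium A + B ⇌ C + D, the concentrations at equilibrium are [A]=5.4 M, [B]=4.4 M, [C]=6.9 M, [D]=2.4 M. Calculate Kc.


Kc = [C][D]/([A][B])
= (6.9^1 × 2.4^1)/(5.4^1 × 4.4^1)
= 16.56/23.76
= 0.6970

0.6970


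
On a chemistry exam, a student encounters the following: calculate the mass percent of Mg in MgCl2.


M(MgCl2) = 1×24.31 + 2×35.45 = 95.21 g/mol
Mass of Mg = 1 × 24.31 = 24.31 g/mol
% Mg = 24.31/95.21 × 100 = 25.53%

25.53%
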